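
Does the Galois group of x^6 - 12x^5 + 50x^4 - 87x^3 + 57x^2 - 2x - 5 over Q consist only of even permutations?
The polynomial is irreducible of degree 6 over Q. Its discriminant is 30991489 = 5567^2, a perfect square. A Galois group lies in the alternating group exactly when the discriminant is a square in Q, so the Galois group (PSL(2,5)) is contained in A_6.

Yes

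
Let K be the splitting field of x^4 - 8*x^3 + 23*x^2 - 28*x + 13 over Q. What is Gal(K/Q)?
The polynomial is an irreducible quartic over Q and its discriminant is 144 = 12^2, a perfect square, so the Galois group is contained in A_4. The resolvent cubic y^3 - 23*y^2 + 172*y - 420 splits completely over Q, which gives the Klein four-group V_4.

V_4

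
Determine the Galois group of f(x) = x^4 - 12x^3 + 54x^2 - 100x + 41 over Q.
The polynomial is an irreducible quartic over Q and its discriminant is -1159168, which is not a perfect square, so the Galois group is not contained in A_4. The resolvent cubic y^3 - 54*y^2 + 1036*y - 7048 is irreducible over Q. An irreducible resolvent with non-square discriminant gives S_4.

S_4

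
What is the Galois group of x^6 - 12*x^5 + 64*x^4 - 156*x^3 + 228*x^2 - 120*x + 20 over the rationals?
S_4 x C_2

The polynomial f is an irreducible sextic over Q, so G = Gal(f/Q) is one of the 16 transitive subgroups 6T1, ..., 6T16 of S_6. The discriminant of f is -64225280000, which is not a perfect square, so G is not contained in A_6. The transitive groups of degree 6 not contained in A_6 are: C_6 (6T1, order 6), S_3 (6T2, order 6), D_6 (6T3, order 12), C_3 x S_3 (6T5, order 18), A_4 x C_2 (6T6, order 24), S_4 (6T8, order 24), S_3 x S_3 (6T9, order 36), S_4 x C_2 (6T11, order 48), (S_3 x S_3) : C_2 (6T13, order 72), PGL(2,5) (6T14, order 120), S_6 (6T16, order 720). By Dedekind's theorem, for a prime p not dividing disc(f) the degrees of the irreducible factors of f mod p form the cycle type of an element of G. Factoring f modulo the 17 such primes p <= 71 (skipping 2, 5, 7, which divide the discriminant), each new pattern first appears at: mod 3: f = (x^3 + x^2 + x + 2)(x^3 + 2x^2 + x + 1), pattern 3+3; mod 13: f = (x^6 + x^5 + 12x^4 + 7x^2 + 10x + 7), pattern 6; mod 19: f = (x^2 + 6x + 10)(x^4 + x^3 + 10x^2 + 2x + 2), pattern 4+2; mod 23: f = (x + 14)(x + 16)(x^4 + 4x^3 + 19x^2 + 11x + 12), pattern 4+1+1; mod 53: f = (x^2 + 26x + 15)(x^2 + 33x + 15)(x^2 + 35x + 26), pattern 2+2+2; mod 59: f = (x + 33)(x + 49)(x^2 + 2x + 6)(x^2 + 22x + 28), pattern 2+2+1+1; mod 71: f = (x + 21)(x + 41)(x + 60)(x + 68)(x^2 + 11x + 7), pattern 2+1+1+1+1. No other pattern occurs in this range, so the set of observed cycle types is {3+3, 6, 4+2, 4+1+1, 2+2+2, 2+2+1+1, 2+1+1+1+1}. The candidates containing elements of all these cycle types are S_4 x C_2 (6T11) of order 48, S_6 (6T16) of order 720; the others are excluded. The observed types are precisely the cycle types that occur in S_4 x C_2 (6T11) (apart from the identity). Each of the other remaining candidates has further cycle types, and by the Chebotarev density theorem the matching factorization patterns would occur for a proportion of primes equal to their share of the group: S_6 (6T16) additionally contains elements of type 5+1, 3+2+1, 3+1+1+1 (304 of its 720 elements, about 42% of primes). None of the 17 primes tested shows any such pattern (for each of these groups the chance of that is below 10^-4), which rules them out. Hence G = S_4 x C_2 (6T11), of order 48.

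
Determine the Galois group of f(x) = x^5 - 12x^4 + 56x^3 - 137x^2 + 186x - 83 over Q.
D_5

The polynomial f is an irreducible quintic over Q, so G = Gal(f/Q) is a transitive subgroup of S_5: one of C_5 (5T1, order 5), D_5 (5T2, order 10), F_20 (5T3, order 20), A_5 (5T4, order 60) or S_5 (5T5, order 120). The discriminant of f is 380445025 = 19505^2, a perfect square, so G is contained in A_5. The transitive groups of degree 5 contained in A_5 are: C_5 (5T1, order 5), D_5 (5T2, order 10), A_5 (5T4, order 60). By Dedekind's theorem, for a prime p not dividing disc(f) the degrees of the irreducible factors of f mod p form the cycle type of an element of G. Factoring f modulo the 23 such primes p <= 101 (skipping 5, 47, 83, which divide the discriminant), each new pattern first appears at: mod 2: f = (x^5 + x^2 + 1), pattern 5; mod 11: f = (x + 10)(x^2 + 4x + 9)(x^2 + 7x + 8), pattern 2+2+1. No other pattern occurs in this range, so the set of observed cycle types is {5, 2+2+1}. The candidates containing elements of all these cycle types are D_5 (5T2) of order 10, A_5 (5T4) of order 60; the others are excluded. The observed types are precisely the cycle types that occur in D_5 (5T2) (apart from the identity). Each of the other remaining candidates has further cycle types, and by the Chebotarev density theorem the matching factorization patterns would occur for a proportion of primes equal to their share of the group: A_5 (5T4) additionally contains elements of type 3+1+1 (20 of its 60 elements, about 33% of primes). None of the 23 primes tested shows any such pattern (for each of these groups the chance of that is below 10^-4), which rules them out. Hence G = D_5 (5T2), of order 10.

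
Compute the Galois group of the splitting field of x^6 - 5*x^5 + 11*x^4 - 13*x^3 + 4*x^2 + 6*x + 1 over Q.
(C_3 x C_3) : C_4

The polynomial f is an irreducible sextic over Q, so G = Gal(f/Q) is one of the 16 transitive subgroups 6T1, ..., 6T16 of S_6. The discriminant of f is 525625 = 725^2, a perfect square, so G is contained in A_6. The transitive groups of degree 6 contained in A_6 are: A_4 (6T4, order 12), S_4 (6T7, order 24), (C_3 x C_3) : C_4 (6T10, order 36), PSL(2,5) (6T12, order 60), A_6 (6T15, order 360). By Dedekind's theorem, for a prime p not dividing disc(f) the degrees of the irreducible factors of f mod p form the cycle type of an element of G. Factoring f modulo the 19 such primes p <= 73 (skipping 5, 29, which divide the discriminant), each new pattern first appears at: mod 2: f = (x^2 + x + 1)(x^4 + x + 1), pattern 4+2; mod 11: f = (x^3 + x^2 + 3x + 1)(x^3 + 5x^2 + 3x + 1), pattern 3+3; mod 19: f = (x + 10)(x + 11)(x^2 + 2x + 2)(x^2 + 10x + 7), pattern 2+2+1+1; mod 61: f = (x + 27)(x + 34)(x + 41)(x^3 + 15x^2 + 3x + 1), pattern 3+1+1+1. No other pattern occurs in this range, so the set of observed cycle types is {4+2, 3+3, 2+2+1+1, 3+1+1+1}. The candidates containing elements of all these cycle types are (C_3 x C_3) : C_4 (6T10) of order 36, A_6 (6T15) of order 360; the others are excluded. The observed types are precisely the cycle types that occur in (C_3 x C_3) : C_4 (6T10) (apart from the identity). Each of the other remaining candidates has further cycle types, and by the Chebotarev density theorem the matching factorization patterns would occur for a proportion of primes equal to their share of the group: A_6 (6T15) additionally contains elements of type 5+1 (144 of its 360 elements, about 40% of primes). None of the 19 primes tested shows any such pattern (for each of these groups the chance of that is below 10^-4), which rules them out. Hence G = (C_3 x C_3) : C_4 (6T10), of order 36.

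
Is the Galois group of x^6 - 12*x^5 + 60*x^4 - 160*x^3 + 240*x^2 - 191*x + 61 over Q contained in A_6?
The polynomial is irreducible of degree 6 over Q. Its discriminant is 49781, which is not a perfect square. A Galois group lies in the alternating group exactly when the discriminant is a square in Q, so the Galois group (S_6) is not contained in A_6.

No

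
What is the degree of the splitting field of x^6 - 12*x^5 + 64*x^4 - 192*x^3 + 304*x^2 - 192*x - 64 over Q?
12

The degree of the splitting field over Q equals the order of the Galois group, so first determine the group. The polynomial f is an irreducible sextic over Q, so G = Gal(f/Q) is one of the 16 transitive subgroups 6T1, ..., 6T16 of S_6. The discriminant of f is 164995463643136 = 12845056^2, a perfect square, so G is contained in A_6. The transitive groups of degree 6 contained in A_6 are: A_4 (6T4, order 12), S_4 (6T7, order 24), (C_3 x C_3) : C_4 (6T10, order 36), PSL(2,5) (6T12, order 60), A_6 (6T15, order 360). By Dedekind's theorem, for a prime p not dividing disc(f) the degrees of the irreducible factors of f mod p form the cycle type of an element of G. Factoring f modulo the 33 such primes p <= 149 (skipping 2, 7, which divide the discriminant), each new pattern first appears at: mod 3: f = (x^3 + 2x + 1)(x^3 + 2x + 2), pattern 3+3; mod 13: f = (x + 10)(x + 12)(x^2 + 9x + 2)(x^2 + 9x + 11), pattern 2+2+1+1. No other pattern occurs in this range, so the set of observed cycle types is {3+3, 2+2+1+1}. The candidates containing elements of all these cycle types are A_4 (6T4) of order 12, S_4 (6T7) of order 24, (C_3 x C_3) : C_4 (6T10) of order 36, PSL(2,5) (6T12) of order 60, A_6 (6T15) of order 360; the others are excluded. The observed types are precisely the cycle types that occur in A_4 (6T4) (apart from the identity). Each of the other remaining candidates has further cycle types, and by the Chebotarev density theorem the matching factorization patterns would occur for a proportion of primes equal to their share of the group: S_4 (6T7) additionally contains elements of type 4+2 (6 of its 24 elements, about 25% of primes); (C_3 x C_3) : C_4 (6T10) additionally contains elements of type 4+2, 3+1+1+1 (22 of its 36 elements, about 61% of primes); PSL(2,5) (6T12) additionally contains elements of type 5+1 (24 of its 60 elements, about 40% of primes); A_6 (6T15) additionally contains elements of type 5+1, 4+2, 3+1+1+1 (274 of its 360 elements, about 76% of primes). None of the 33 primes tested shows any such pattern (for each of these groups the chance of that is below 10^-4), which rules them out. Hence G = A_4 (6T4), of order 12. The Galois group A_4 (6T4) has order 12, so the splitting field has degree 12 over Q.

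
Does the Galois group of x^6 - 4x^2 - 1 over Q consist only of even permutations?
Yes

The polynomial is irreducible of degree 6 over Q. Its discriminant is 3356224 = 1832^2, a perfect square. A Galois group lies in the alternating group exactly when the discriminant is a square in Q, so the Galois group (S_4) is contained in A_6.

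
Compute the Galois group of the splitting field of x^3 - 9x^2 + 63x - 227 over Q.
3T2: S_3

The polynomial is an irreducible cubic over Q and its discriminant is -415152, which is not a perfect square. For an irreducible cubic, a non-square discriminant gives Galois group S_3.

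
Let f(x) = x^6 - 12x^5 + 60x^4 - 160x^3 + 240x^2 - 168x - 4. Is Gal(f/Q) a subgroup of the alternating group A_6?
Yes

The polynomial is irreducible of degree 6 over Q. Its discriminant is 746496000000 = 864000^2, a perfect square. A Galois group lies in the alternating group exactly when the discriminant is a square in Q, so the Galois group (A_6) is contained in A_6.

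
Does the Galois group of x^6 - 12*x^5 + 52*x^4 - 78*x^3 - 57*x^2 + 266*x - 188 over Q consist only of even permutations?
The polynomial is irreducible of degree 6 over Q. Its discriminant is 454513278976 = 674176^2, a perfect square. A Galois group lies in the alternating group exactly when the discriminant is a square in Q, so the Galois group (S_4) is contained in A_6.

Yes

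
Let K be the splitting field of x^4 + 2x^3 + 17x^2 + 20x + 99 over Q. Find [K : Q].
The degree of the splitting field over Q equals the order of the Galois group, so first determine the group. The polynomial is an irreducible quartic over Q and its discriminant is 29022544, which is not a perfect square, so the Galois group is not contained in A_4. The resolvent cubic y^3 - 17*y^2 - 356*y + 5936 is irreducible over Q. An irreducible resolvent with non-square discriminant gives S_4. The Galois group S_4 (4T5) has order 24, so the splitting field has degree 24 over Q.

24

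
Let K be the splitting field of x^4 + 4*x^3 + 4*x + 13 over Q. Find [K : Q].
8

The degree of the splitting field over Q equals the order of the Galois group, so first determine the group. The polynomial is an irreducible quartic over Q and its discriminant is -1168128, which is not a perfect square, so the Galois group is not contained in A_4. The resolvent cubic y^3 - 36*y - 224 has exactly one rational root, so the Galois group is C_4 or D_4. The quartic remains irreducible over Q(sqrt(disc)), so the group is D_4. The Galois group D_4 (4T3) has order 8, so the splitting field has degree 8 over Q.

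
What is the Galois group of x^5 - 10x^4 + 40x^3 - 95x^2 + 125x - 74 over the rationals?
F_20

The polynomial f is an irreducible quintic over Q, so G = Gal(f/Q) is a transitive subgroup of S_5: one of C_5 (5T1, order 5), D_5 (5T2, order 10), F_20 (5T3, order 20), A_5 (5T4, order 60) or S_5 (5T5, order 120). The discriminant of f is 425503125, which is not a perfect square, so G is not contained in A_5. The transitive groups of degree 5 not contained in A_5 are: F_20 (5T3, order 20), S_5 (5T5, order 120). By Dedekind's theorem, for a prime p not dividing disc(f) the degrees of the irreducible factors of f mod p form the cycle type of an element of G. Factoring f modulo the 18 such primes p <= 73 (skipping 3, 5, 41, which divide the discriminant), each new pattern first appears at: mod 2: f = (x)(x^4 + x + 1), pattern 4+1; mod 11: f = (x^5 + x^4 + 7x^3 + 4x^2 + 4x + 3), pattern 5; mod 19: f = (x + 2)(x^2 + 17)(x^2 + 7x + 9), pattern 2+2+1. No other pattern occurs in this range, so the set of observed cycle types is {4+1, 5, 2+2+1}. The candidates containing elements of all these cycle types are F_20 (5T3) of order 20, S_5 (5T5) of order 120; the others are excluded. The observed types are precisely the cycle types that occur in F_20 (5T3) (apart from the identity). Each of the other remaining candidates has further cycle types, and by the Chebotarev density theorem the matching factorization patterns would occur for a proportion of primes equal to their share of the group: S_5 (5T5) additionally contains elements of type 3+2, 3+1+1, 2+1+1+1 (50 of its 120 elements, about 42% of primes). None of the 18 primes tested shows any such pattern (for each of these groups the chance of that is below 10^-4), which rules them out. Hence G = F_20 (5T3), of order 20.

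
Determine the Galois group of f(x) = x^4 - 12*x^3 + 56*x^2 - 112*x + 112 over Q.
A_4 (also written A4)

The polynomial is an irreducible quartic over Q and its discriminant is 12845056 = 3584^2, a perfect square, so the Galois group is contained in A_4. The resolvent cubic y^3 - 56*y^2 + 896*y - 3584 is irreducible over Q. An irreducible resolvent with square discriminant gives A_4.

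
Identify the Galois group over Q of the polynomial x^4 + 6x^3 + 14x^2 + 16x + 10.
A_4 (also written A4)

The polynomial is an irreducible quartic over Q and its discriminant is 3136 = 56^2, a perfect square, so the Galois group is contained in A_4. The resolvent cubic y^3 - 14*y^2 + 56*y - 56 is irreducible over Q. An irreducible resolvent with square discriminant gives A_4.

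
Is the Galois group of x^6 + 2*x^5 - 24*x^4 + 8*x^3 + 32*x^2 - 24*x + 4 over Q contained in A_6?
No

The polynomial is irreducible of degree 6 over Q. Its discriminant is 604996190208, which is not a perfect square. A Galois group lies in the alternating group exactly when the discriminant is a square in Q, so the Galois group (S_3) is not contained in A_6.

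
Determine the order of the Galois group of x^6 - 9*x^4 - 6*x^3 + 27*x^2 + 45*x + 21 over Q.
The degree of the splitting field over Q equals the order of the Galois group, so first determine the group. The polynomial f is an irreducible sextic over Q, so G = Gal(f/Q) is one of the 16 transitive subgroups 6T1, ..., 6T16 of S_6. The discriminant of f is -51195483, which is not a perfect square, so G is not contained in A_6. The transitive groups of degree 6 not contained in A_6 are: C_6 (6T1, order 6), S_3 (6T2, order 6), D_6 (6T3, order 12), C_3 x S_3 (6T5, order 18), A_4 x C_2 (6T6, order 24), S_4 (6T8, order 24), S_3 x S_3 (6T9, order 36), S_4 x C_2 (6T11, order 48), (S_3 x S_3) : C_2 (6T13, order 72), PGL(2,5) (6T14, order 120), S_6 (6T16, order 720). By Dedekind's theorem, for a prime p not dividing disc(f) the degrees of the irreducible factors of f mod p form the cycle type of an element of G. Factoring f modulo the 33 such primes p <= 149 (skipping 3, 17, which divide the discriminant), each new pattern first appears at: mod 2: f = (x^6 + x^4 + x^2 + x + 1), pattern 6; mod 7: f = (x)(x + 2)(x + 5)(x^3 + 2x + 1), pattern 3+1+1+1; mod 19: f = (x^3 + 11x + 5)(x^3 + 18x + 8), pattern 3+3; mod 53: f = (x^2 + 19)(x^2 + 6x + 31)(x^2 + 47x + 30), pattern 2+2+2; mod 73: f = (x + 6)(x + 18)(x + 19)(x + 49)(x + 63)(x + 64), pattern 1+1+1+1+1+1. No other pattern occurs in this range, so the set of observed cycle types is {6, 3+1+1+1, 3+3, 2+2+2, 1+1+1+1+1+1}. The candidates containing elements of all these cycle types are C_3 x S_3 (6T5) of order 18, S_3 x S_3 (6T9) of order 36, (S_3 x S_3) : C_2 (6T13) of order 72, S_6 (6T16) of order 720; the others are excluded. The observed types are precisely the cycle types that occur in C_3 x S_3 (6T5). Each of the other remaining candidates has further cycle types, and by the Chebotarev density theorem the matching factorization patterns would occur for a proportion of primes equal to their share of the group: S_3 x S_3 (6T9) additionally contains elements of type 2+2+1+1 (9 of its 36 elements, about 25% of primes); (S_3 x S_3) : C_2 (6T13) additionally contains elements of type 4+2, 3+2+1, 2+2+1+1, 2+1+1+1+1 (45 of its 72 elements, about 62% of primes); S_6 (6T16) additionally contains elements of type 5+1, 4+2, 4+1+1, 3+2+1, 2+2+1+1, 2+1+1+1+1 (504 of its 720 elements, about 70% of primes). None of the 33 primes tested shows any such pattern (for each of these groups the chance of that is below 10^-4), which rules them out. Hence G = C_3 x S_3 (6T5), of order 18. The Galois group C_3 x S_3 (6T5) has order 18, so the splitting field has degree 18 over Q.

18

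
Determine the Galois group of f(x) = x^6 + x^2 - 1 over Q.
The polynomial f is an irreducible sextic over Q, so G = Gal(f/Q) is one of the 16 transitive subgroups 6T1, ..., 6T16 of S_6. The discriminant of f is 61504 = 248^2, a perfect square, so G is contained in A_6. The transitive groups of degree 6 contained in A_6 are: A_4 (6T4, order 12), S_4 (6T7, order 24), (C_3 x C_3) : C_4 (6T10, order 36), PSL(2,5) (6T12, order 60), A_6 (6T15, order 360). By Dedekind's theorem, for a prime p not dividing disc(f) the degrees of the irreducible factors of f mod p form the cycle type of an element of G. Factoring f modulo the 79 such primes p <= 419 (skipping 2, 31, which divide the discriminant), each new pattern first appears at: mod 3: f = (x^2 + 1)(x^4 + 2x^2 + 2), pattern 4+2; mod 5: f = (x^3 + x^2 + 3x + 4)(x^3 + 4x^2 + 3x + 1), pattern 3+3; mod 11: f = (x + 3)(x + 8)(x^2 + 4x + 7)(x^2 + 7x + 7), pattern 2+2+1+1; mod 67: f = (x + 2)(x + 3)(x + 11)(x + 56)(x + 64)(x + 65), pattern 1+1+1+1+1+1. No other pattern occurs in this range, so the set of observed cycle types is {4+2, 3+3, 2+2+1+1, 1+1+1+1+1+1}. The candidates containing elements of all these cycle types are S_4 (6T7) of order 24, (C_3 x C_3) : C_4 (6T10) of order 36, A_6 (6T15) of order 360; the others are excluded. The observed types are precisely the cycle types that occur in S_4 (6T7). Each of the other remaining candidates has further cycle types, and by the Chebotarev density theorem the matching factorization patterns would occur for a proportion of primes equal to their share of the group: (C_3 x C_3) : C_4 (6T10) additionally contains elements of type 3+1+1+1 (4 of its 36 elements, about 11% of primes); A_6 (6T15) additionally contains elements of type 5+1, 3+1+1+1 (184 of its 360 elements, about 51% of primes). None of the 79 primes tested shows any such pattern (for each of these groups the chance of that is below 10^-4), which rules them out. Hence G = S_4 (6T7), of order 24.

6T7: S_4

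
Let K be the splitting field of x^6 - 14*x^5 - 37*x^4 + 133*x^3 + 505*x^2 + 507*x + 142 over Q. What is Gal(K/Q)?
PSL(2,5)

The polynomial f is an irreducible sextic over Q, so G = Gal(f/Q) is one of the 16 transitive subgroups 6T1, ..., 6T16 of S_6. The discriminant of f is 30991489 = 5567^2, a perfect square, so G is contained in A_6. The transitive groups of degree 6 contained in A_6 are: A_4 (6T4, order 12), S_4 (6T7, order 24), (C_3 x C_3) : C_4 (6T10, order 36), PSL(2,5) (6T12, order 60), A_6 (6T15, order 360). By Dedekind's theorem, for a prime p not dividing disc(f) the degrees of the irreducible factors of f mod p form the cycle type of an element of G. Factoring f modulo the 21 such primes p <= 79 (skipping 19, which divides the discriminant), each new pattern first appears at: mod 2: f = (x)(x^5 + x^3 + x^2 + x + 1), pattern 5+1; mod 7: f = (x^3 + 3x^2 + 3x + 5)(x^3 + 4x^2 + 4x + 6), pattern 3+3; mod 61: f = (x + 48)(x + 54)(x^2 + 7x + 25)(x^2 + 60x + 35), pattern 2+2+1+1. No other pattern occurs in this range, so the set of observed cycle types is {5+1, 3+3, 2+2+1+1}. The candidates containing elements of all these cycle types are PSL(2,5) (6T12) of order 60, A_6 (6T15) of order 360; the others are excluded. The observed types are precisely the cycle types that occur in PSL(2,5) (6T12) (apart from the identity). Each of the other remaining candidates has further cycle types, and by the Chebotarev density theorem the matching factorization patterns would occur for a proportion of primes equal to their share of the group: A_6 (6T15) additionally contains elements of type 4+2, 3+1+1+1 (130 of its 360 elements, about 36% of primes). None of the 21 primes tested shows any such pattern (for each of these groups the chance of that is below 10^-4), which rules them out. Hence G = PSL(2,5) (6T12), of order 60.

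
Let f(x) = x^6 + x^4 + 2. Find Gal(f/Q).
S_4 x C_2 (order 48)

The polynomial f is an irreducible sextic over Q, so G = Gal(f/Q) is one of the 16 transitive subgroups 6T1, ..., 6T16 of S_6. The discriminant of f is -1722368, which is not a perfect square, so G is not contained in A_6. The transitive groups of degree 6 not contained in A_6 are: C_6 (6T1, order 6), S_3 (6T2, order 6), D_6 (6T3, order 12), C_3 x S_3 (6T5, order 18), A_4 x C_2 (6T6, order 24), S_4 (6T8, order 24), S_3 x S_3 (6T9, order 36), S_4 x C_2 (6T11, order 48), (S_3 x S_3) : C_2 (6T13, order 72), PGL(2,5) (6T14, order 120), S_6 (6T16, order 720). By Dedekind's theorem, for a prime p not dividing disc(f) the degrees of the irreducible factors of f mod p form the cycle type of an element of G. Factoring f modulo the 29 such primes p <= 127 (skipping 2, 29, which divide the discriminant), each new pattern first appears at: mod 3: f = (x^3 + x^2 + x + 2)(x^3 + 2x^2 + x + 1), pattern 3+3; mod 5: f = (x^6 + x^4 + 2), pattern 6; mod 7: f = (x + 3)(x + 4)(x^4 + 3x^2 + 6), pattern 4+1+1; mod 17: f = (x + 5)(x + 12)(x^2 + 2x + 15)(x^2 + 15x + 15), pattern 2+2+1+1; mod 23: f = (x^2 + 4)(x^2 + 10x + 14)(x^2 + 13x + 14), pattern 2+2+2; mod 67: f = (x^2 + 14)(x^4 + 54x^2 + 48), pattern 4+2; mod 127: f = (x + 40)(x + 60)(x + 67)(x + 87)(x^2 + 121), pattern 2+1+1+1+1. No other pattern occurs in this range, so the set of observed cycle types is {3+3, 6, 4+1+1, 2+2+1+1, 2+2+2, 4+2, 2+1+1+1+1}. The candidates containing elements of all these cycle types are S_4 x C_2 (6T11) of order 48, S_6 (6T16) of order 720; the others are excluded. The observed types are precisely the cycle types that occur in S_4 x C_2 (6T11) (apart from the identity). Each of the other remaining candidates has further cycle types, and by the Chebotarev density theorem the matching factorization patterns would occur for a proportion of primes equal to their share of the group: S_6 (6T16) additionally contains elements of type 5+1, 3+2+1, 3+1+1+1 (304 of its 720 elements, about 42% of primes). None of the 29 primes tested shows any such pattern (for each of these groups the chance of that is below 10^-4), which rules them out. Hence G = S_4 x C_2 (6T11), of order 48.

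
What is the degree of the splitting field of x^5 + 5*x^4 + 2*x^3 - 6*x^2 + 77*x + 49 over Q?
120

The degree of the splitting field over Q equals the order of the Galois group, so first determine the group. The polynomial f is an irreducible quintic over Q, so G = Gal(f/Q) is a transitive subgroup of S_5: one of C_5 (5T1, order 5), D_5 (5T2, order 10), F_20 (5T3, order 20), A_5 (5T4, order 60) or S_5 (5T5, order 120). The discriminant of f is 589639450624, which is not a perfect square, so G is not contained in A_5. The transitive groups of degree 5 not contained in A_5 are: F_20 (5T3, order 20), S_5 (5T5, order 120). By Dedekind's theorem, for a prime p not dividing disc(f) the degrees of the irreducible factors of f mod p form the cycle type of an element of G. Factoring f modulo the 5 such primes p <= 17 (skipping 2, 7, which divide the discriminant), each new pattern first appears at: mod 3: f = (x^5 + 2x^4 + 2x^3 + 2x + 1), pattern 5; mod 17: f = (x + 8)(x + 9)(x^3 + 5x^2 + 15x + 8), pattern 3+1+1. No other pattern occurs in this range, so the set of observed cycle types is {5, 3+1+1}. Among the candidates above, the only group containing elements of all these cycle types is S_5 (5T5) — F_20 (5T3) lacks at least one of them. Hence G = S_5 (5T5), of order 120. The Galois group S_5 (5T5) has order 120, so the splitting field has degree 120 over Q.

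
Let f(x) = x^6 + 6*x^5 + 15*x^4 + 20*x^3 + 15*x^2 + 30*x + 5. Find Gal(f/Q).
A_6, the alternating group on 6 letters

The polynomial f is an irreducible sextic over Q, so G = Gal(f/Q) is one of the 16 transitive subgroups 6T1, ..., 6T16 of S_6. The discriminant of f is 746496000000 = 864000^2, a perfect square, so G is contained in A_6. The transitive groups of degree 6 contained in A_6 are: A_4 (6T4, order 12), S_4 (6T7, order 24), (C_3 x C_3) : C_4 (6T10, order 36), PSL(2,5) (6T12, order 60), A_6 (6T15, order 360). By Dedekind's theorem, for a prime p not dividing disc(f) the degrees of the irreducible factors of f mod p form the cycle type of an element of G. Factoring f modulo the 6 such primes p <= 23 (skipping 2, 3, 5, which divide the discriminant), each new pattern first appears at: mod 7: f = (x + 4)(x^5 + 2x^4 + 6x^2 + 5x + 3), pattern 5+1; mod 23: f = (x + 8)(x + 13)(x + 22)(x^3 + 9x^2 + 5x + 13), pattern 3+1+1+1. No other pattern occurs in this range, so the set of observed cycle types is {5+1, 3+1+1+1}. Among the candidates above, the only group containing elements of all these cycle types is A_6 (6T15) — each of A_4 (6T4), S_4 (6T7), (C_3 x C_3) : C_4 (6T10), PSL(2,5) (6T12) lacks at least one of them. Hence G = A_6 (6T15), of order 360.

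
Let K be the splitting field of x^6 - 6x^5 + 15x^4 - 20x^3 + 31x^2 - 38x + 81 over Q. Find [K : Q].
48

The degree of the splitting field over Q equals the order of the Galois group, so first determine the group. The polynomial f is an irreducible sextic over Q, so G = Gal(f/Q) is one of the 16 transitive subgroups 6T1, ..., 6T16 of S_6. The discriminant of f is -66039417143296, which is not a perfect square, so G is not contained in A_6. The transitive groups of degree 6 not contained in A_6 are: C_6 (6T1, order 6), S_3 (6T2, order 6), D_6 (6T3, order 12), C_3 x S_3 (6T5, order 18), A_4 x C_2 (6T6, order 24), S_4 (6T8, order 24), S_3 x S_3 (6T9, order 36), S_4 x C_2 (6T11, order 48), (S_3 x S_3) : C_2 (6T13, order 72), PGL(2,5) (6T14, order 120), S_6 (6T16, order 720). By Dedekind's theorem, for a prime p not dividing disc(f) the degrees of the irreducible factors of f mod p form the cycle type of an element of G. Factoring f modulo the 17 such primes p <= 67 (skipping 2, 31, which divide the discriminant), each new pattern first appears at: mod 3: f = (x)(x + 1)(x^4 + 2x^3 + x^2 + 1), pattern 4+1+1; mod 5: f = (x^3 + x^2 + 3x + 1)(x^3 + 3x^2 + 4x + 1), pattern 3+3; mod 7: f = (x^6 + x^5 + x^4 + x^3 + 3x^2 + 4x + 4), pattern 6; mod 11: f = (x^2 + 5)(x^2 + 7x + 9)(x^2 + 9x + 4), pattern 2+2+2; mod 13: f = (x^2 + 11x + 12)(x^4 + 9x^3 + 8x^2 + 5x + 10), pattern 4+2; mod 37: f = (x + 9)(x + 26)(x^2 + 16x + 10)(x^2 + 17x + 9), pattern 2+2+1+1; mod 47: f = (x + 9)(x + 17)(x + 28)(x + 36)(x^2 + 45x + 2), pattern 2+1+1+1+1. No other pattern occurs in this range, so the set of observed cycle types is {4+1+1, 3+3, 6, 2+2+2, 4+2, 2+2+1+1, 2+1+1+1+1}. The candidates containing elements of all these cycle types are S_4 x C_2 (6T11) of order 48, S_6 (6T16) of order 720; the others are excluded. The observed types are precisely the cycle types that occur in S_4 x C_2 (6T11) (apart from the identity). Each of the other remaining candidates has further cycle types, and by the Chebotarev density theorem the matching factorization patterns would occur for a proportion of primes equal to their share of the group: S_6 (6T16) additionally contains elements of type 5+1, 3+2+1, 3+1+1+1 (304 of its 720 elements, about 42% of primes). None of the 17 primes tested shows any such pattern (for each of these groups the chance of that is below 10^-4), which rules them out. Hence G = S_4 x C_2 (6T11), of order 48. The Galois group S_4 x C_2 (6T11) has order 48, so the splitting field has degree 48 over Q.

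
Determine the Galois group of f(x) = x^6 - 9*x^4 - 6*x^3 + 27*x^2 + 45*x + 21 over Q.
The polynomial f is an irreducible sextic over Q, so G = Gal(f/Q) is one of the 16 transitive subgroups 6T1, ..., 6T16 of S_6. The discriminant of f is -51195483, which is not a perfect square, so G is not contained in A_6. The transitive groups of degree 6 not contained in A_6 are: C_6 (6T1, order 6), S_3 (6T2, order 6), D_6 (6T3, order 12), C_3 x S_3 (6T5, order 18), A_4 x C_2 (6T6, order 24), S_4 (6T8, order 24), S_3 x S_3 (6T9, order 36), S_4 x C_2 (6T11, order 48), (S_3 x S_3) : C_2 (6T13, order 72), PGL(2,5) (6T14, order 120), S_6 (6T16, order 720). By Dedekind's theorem, for a prime p not dividing disc(f) the degrees of the irreducible factors of f mod p form the cycle type of an element of G. Factoring f modulo the 33 such primes p <= 149 (skipping 3, 17, which divide the discriminant), each new pattern first appears at: mod 2: f = (x^6 + x^4 + x^2 + x + 1), pattern 6; mod 7: f = (x)(x + 2)(x + 5)(x^3 + 2x + 1), pattern 3+1+1+1; mod 19: f = (x^3 + 11x + 5)(x^3 + 18x + 8), pattern 3+3; mod 53: f = (x^2 + 19)(x^2 + 6x + 31)(x^2 + 47x + 30), pattern 2+2+2; mod 73: f = (x + 6)(x + 18)(x + 19)(x + 49)(x + 63)(x + 64), pattern 1+1+1+1+1+1. No other pattern occurs in this range, so the set of observed cycle types is {6, 3+1+1+1, 3+3, 2+2+2, 1+1+1+1+1+1}. The candidates containing elements of all these cycle types are C_3 x S_3 (6T5) of order 18, S_3 x S_3 (6T9) of order 36, (S_3 x S_3) : C_2 (6T13) of order 72, S_6 (6T16) of order 720; the others are excluded. The observed types are precisely the cycle types that occur in C_3 x S_3 (6T5). Each of the other remaining candidates has further cycle types, and by the Chebotarev density theorem the matching factorization patterns would occur for a proportion of primes equal to their share of the group: S_3 x S_3 (6T9) additionally contains elements of type 2+2+1+1 (9 of its 36 elements, about 25% of primes); (S_3 x S_3) : C_2 (6T13) additionally contains elements of type 4+2, 3+2+1, 2+2+1+1, 2+1+1+1+1 (45 of its 72 elements, about 62% of primes); S_6 (6T16) additionally contains elements of type 5+1, 4+2, 4+1+1, 3+2+1, 2+2+1+1, 2+1+1+1+1 (504 of its 720 elements, about 70% of primes). None of the 33 primes tested shows any such pattern (for each of these groups the chance of that is below 10^-4), which rules them out. Hence G = C_3 x S_3 (6T5), of order 18.

C_3 x S_3, the group 6T5 of order 18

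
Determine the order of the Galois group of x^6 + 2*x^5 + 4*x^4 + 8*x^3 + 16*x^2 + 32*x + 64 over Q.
6

The degree of the splitting field over Q equals the order of the Galois group, so first determine the group. The polynomial f is an irreducible sextic over Q, so G = Gal(f/Q) is one of the 16 transitive subgroups 6T1, ..., 6T16 of S_6. The discriminant of f is -18046378835968, which is not a perfect square, so G is not contained in A_6. The transitive groups of degree 6 not contained in A_6 are: C_6 (6T1, order 6), S_3 (6T2, order 6), D_6 (6T3, order 12), C_3 x S_3 (6T5, order 18), A_4 x C_2 (6T6, order 24), S_4 (6T8, order 24), S_3 x S_3 (6T9, order 36), S_4 x C_2 (6T11, order 48), (S_3 x S_3) : C_2 (6T13, order 72), PGL(2,5) (6T14, order 120), S_6 (6T16, order 720). By Dedekind's theorem, for a prime p not dividing disc(f) the degrees of the irreducible factors of f mod p form the cycle type of an element of G. Factoring f modulo the 37 such primes p <= 167 (skipping 2, 7, which divide the discriminant), each new pattern first appears at: mod 3: f = (x^6 + 2x^5 + x^4 + 2x^3 + x^2 + 2x + 1), pattern 6; mod 11: f = (x^3 + 3x^2 + 2x + 3)(x^3 + 10x^2 + 5x + 3), pattern 3+3; mod 13: f = (x^2 + 6x + 4)(x^2 + 10x + 4)(x^2 + 12x + 4), pattern 2+2+2; mod 29: f = (x + 8)(x + 10)(x + 12)(x + 15)(x + 18)(x + 26), pattern 1+1+1+1+1+1. No other pattern occurs in this range, so the set of observed cycle types is {6, 3+3, 2+2+2, 1+1+1+1+1+1}. The candidates containing elements of all these cycle types are C_6 (6T1) of order 6, D_6 (6T3) of order 12, C_3 x S_3 (6T5) of order 18, A_4 x C_2 (6T6) of order 24, S_3 x S_3 (6T9) of order 36, S_4 x C_2 (6T11) of order 48, (S_3 x S_3) : C_2 (6T13) of order 72, PGL(2,5) (6T14) of order 120, S_6 (6T16) of order 720; the others are excluded. The observed types are precisely the cycle types that occur in C_6 (6T1). Each of the other remaining candidates has further cycle types, and by the Chebotarev density theorem the matching factorization patterns would occur for a proportion of primes equal to their share of the group: D_6 (6T3) additionally contains elements of type 2+2+1+1 (3 of its 12 elements, about 25% of primes); C_3 x S_3 (6T5) additionally contains elements of type 3+1+1+1 (4 of its 18 elements, about 22% of primes); A_4 x C_2 (6T6) additionally contains elements of type 2+2+1+1, 2+1+1+1+1 (6 of its 24 elements, about 25% of primes); S_3 x S_3 (6T9) additionally contains elements of type 3+1+1+1, 2+2+1+1 (13 of its 36 elements, about 36% of primes); S_4 x C_2 (6T11) additionally contains elements of type 4+2, 4+1+1, 2+2+1+1, 2+1+1+1+1 (24 of its 48 elements, about 50% of primes); (S_3 x S_3) : C_2 (6T13) additionally contains elements of type 4+2, 3+2+1, 3+1+1+1, 2+2+1+1, 2+1+1+1+1 (49 of its 72 elements, about 68% of primes); PGL(2,5) (6T14) additionally contains elements of type 5+1, 4+1+1, 2+2+1+1 (69 of its 120 elements, about 58% of primes); S_6 (6T16) additionally contains elements of type 5+1, 4+2, 4+1+1, 3+2+1, 3+1+1+1, 2+2+1+1, 2+1+1+1+1 (544 of its 720 elements, about 76% of primes). None of the 37 primes tested shows any such pattern (for each of these groups the chance of that is below 10^-4), which rules them out. Hence G = C_6 (6T1), of order 6. The Galois group C_6 (6T1) has order 6, so the splitting field has degree 6 over Q.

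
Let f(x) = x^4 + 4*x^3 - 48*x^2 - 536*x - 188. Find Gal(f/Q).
D_4, the dihedral group of order 8

The polynomial is an irreducible quartic over Q and its discriminant is -1239637229568, which is not a perfect square, so the Galois group is not contained in A_4. The resolvent cubic y^3 + 48*y^2 - 1392*y - 248192 has exactly one rational root, so the Galois group is C_4 or D_4. The quartic remains irreducible over Q(sqrt(disc)), so the group is D_4.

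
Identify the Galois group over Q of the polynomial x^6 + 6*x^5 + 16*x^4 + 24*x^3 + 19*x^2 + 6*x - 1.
The polynomial f is an irreducible sextic over Q, so G = Gal(f/Q) is one of the 16 transitive subgroups 6T1, ..., 6T16 of S_6. The discriminant of f is 153664 = 392^2, a perfect square, so G is contained in A_6. The transitive groups of degree 6 contained in A_6 are: A_4 (6T4, order 12), S_4 (6T7, order 24), (C_3 x C_3) : C_4 (6T10, order 36), PSL(2,5) (6T12, order 60), A_6 (6T15, order 360). By Dedekind's theorem, for a prime p not dividing disc(f) the degrees of the irreducible factors of f mod p form the cycle type of an element of G. Factoring f modulo the 33 such primes p <= 149 (skipping 2, 7, which divide the discriminant), each new pattern first appears at: mod 3: f = (x^3 + 2x + 1)(x^3 + 2x + 2), pattern 3+3; mod 13: f = (x + 7)(x + 8)(x^2 + 2x + 6)(x^2 + 2x + 7), pattern 2+2+1+1. No other pattern occurs in this range, so the set of observed cycle types is {3+3, 2+2+1+1}. The candidates containing elements of all these cycle types are A_4 (6T4) of order 12, S_4 (6T7) of order 24, (C_3 x C_3) : C_4 (6T10) of order 36, PSL(2,5) (6T12) of order 60, A_6 (6T15) of order 360; the others are excluded. The observed types are precisely the cycle types that occur in A_4 (6T4) (apart from the identity). Each of the other remaining candidates has further cycle types, and by the Chebotarev density theorem the matching factorization patterns would occur for a proportion of primes equal to their share of the group: S_4 (6T7) additionally contains elements of type 4+2 (6 of its 24 elements, about 25% of primes); (C_3 x C_3) : C_4 (6T10) additionally contains elements of type 4+2, 3+1+1+1 (22 of its 36 elements, about 61% of primes); PSL(2,5) (6T12) additionally contains elements of type 5+1 (24 of its 60 elements, about 40% of primes); A_6 (6T15) additionally contains elements of type 5+1, 4+2, 3+1+1+1 (274 of its 360 elements, about 76% of primes). None of the 33 primes tested shows any such pattern (for each of these groups the chance of that is below 10^-4), which rules them out. Hence G = A_4 (6T4), of order 12.

A_4 (order 12)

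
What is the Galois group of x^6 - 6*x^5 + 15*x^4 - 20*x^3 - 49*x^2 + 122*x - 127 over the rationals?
The polynomial f is an irreducible sextic over Q, so G = Gal(f/Q) is one of the 16 transitive subgroups 6T1, ..., 6T16 of S_6. The discriminant of f is 3603718079512576 = 60030976^2, a perfect square, so G is contained in A_6. The transitive groups of degree 6 contained in A_6 are: A_4 (6T4, order 12), S_4 (6T7, order 24), (C_3 x C_3) : C_4 (6T10, order 36), PSL(2,5) (6T12, order 60), A_6 (6T15, order 360). By Dedekind's theorem, for a prime p not dividing disc(f) the degrees of the irreducible factors of f mod p form the cycle type of an element of G. Factoring f modulo the 79 such primes p <= 419 (skipping 2, 229, which divide the discriminant), each new pattern first appears at: mod 3: f = (x^3 + x^2 + 2)(x^3 + 2x^2 + x + 1), pattern 3+3; mod 7: f = (x^2 + 5x + 3)(x^4 + 3x^3 + 4x^2 + 2), pattern 4+2; mod 23: f = (x + 4)(x + 17)(x^2 + 2)(x^2 + 19x + 6), pattern 2+2+1+1; mod 193: f = (x + 6)(x + 12)(x + 18)(x + 173)(x + 179)(x + 185), pattern 1+1+1+1+1+1. No other pattern occurs in this range, so the set of observed cycle types is {3+3, 4+2, 2+2+1+1, 1+1+1+1+1+1}. The candidates containing elements of all these cycle types are S_4 (6T7) of order 24, (C_3 x C_3) : C_4 (6T10) of order 36, A_6 (6T15) of order 360; the others are excluded. The observed types are precisely the cycle types that occur in S_4 (6T7). Each of the other remaining candidates has further cycle types, and by the Chebotarev density theorem the matching factorization patterns would occur for a proportion of primes equal to their share of the group: (C_3 x C_3) : C_4 (6T10) additionally contains elements of type 3+1+1+1 (4 of its 36 elements, about 11% of primes); A_6 (6T15) additionally contains elements of type 5+1, 3+1+1+1 (184 of its 360 elements, about 51% of primes). None of the 79 primes tested shows any such pattern (for each of these groups the chance of that is below 10^-4), which rules them out. Hence G = S_4 (6T7), of order 24.

S_4 (also written S4+)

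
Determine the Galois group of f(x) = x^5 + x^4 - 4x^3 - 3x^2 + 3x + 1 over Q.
The polynomial f is an irreducible quintic over Q, so G = Gal(f/Q) is a transitive subgroup of S_5: one of C_5 (5T1, order 5), D_5 (5T2, order 10), F_20 (5T3, order 20), A_5 (5T4, order 60) or S_5 (5T5, order 120). The discriminant of f is 14641 = 121^2, a perfect square, so G is contained in A_5. The transitive groups of degree 5 contained in A_5 are: C_5 (5T1, order 5), D_5 (5T2, order 10), A_5 (5T4, order 60). By Dedekind's theorem, for a prime p not dividing disc(f) the degrees of the irreducible factors of f mod p form the cycle type of an element of G. Factoring f modulo the 14 such primes p <= 47 (skipping 11, which divides the discriminant), each new pattern first appears at: mod 2: f = (x^5 + x^4 + x^2 + x + 1), pattern 5; mod 23: f = (x + 9)(x + 12)(x + 13)(x + 17)(x + 19), pattern 1+1+1+1+1. No other pattern occurs in this range, so the set of observed cycle types is {5, 1+1+1+1+1}. The candidates containing elements of all these cycle types are C_5 (5T1) of order 5, D_5 (5T2) of order 10, A_5 (5T4) of order 60; the others are excluded. The observed types are precisely the cycle types that occur in C_5 (5T1). Each of the other remaining candidates has further cycle types, and by the Chebotarev density theorem the matching factorization patterns would occur for a proportion of primes equal to their share of the group: D_5 (5T2) additionally contains elements of type 2+2+1 (5 of its 10 elements, about 50% of primes); A_5 (5T4) additionally contains elements of type 3+1+1, 2+2+1 (35 of its 60 elements, about 58% of primes). None of the 14 primes tested shows any such pattern (for each of these groups the chance of that is below 10^-4), which rules them out. Hence G = C_5 (5T1), of order 5.

C_5 (also written C5)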